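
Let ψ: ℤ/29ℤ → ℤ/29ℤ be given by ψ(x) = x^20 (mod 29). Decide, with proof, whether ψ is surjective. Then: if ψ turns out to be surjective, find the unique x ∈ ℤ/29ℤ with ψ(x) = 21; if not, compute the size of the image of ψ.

8

ψ(2): Repeated squaring mod 29: 2^1 ≡ 2, 2^2 ≡ 2² = 4, 2^4 ≡ 4² = 16, 2^8 ≡ 16² = 256 ≡ 24, 2^16 ≡ 24² = 576 ≡ 25. Since 20 = 16 + 4, 2^20 ≡ 25·16: 25·16 = 400 ≡ 23. So 2^20 ≡ 23 (mod 29).
ψ(5): Repeated squaring mod 29: 5^1 ≡ 5, 5^2 ≡ 5² = 25, 5^4 ≡ 25² = 625 ≡ 16, 5^8 ≡ 16² = 256 ≡ 24, 5^16 ≡ 24² = 576 ≡ 25. Since 20 = 16 + 4, 5^20 ≡ 25·16: 25·16 = 400 ≡ 23. So 5^20 ≡ 23 (mod 29).
So ψ(2) = ψ(5) = 23 while 2 ≠ 5, hence ψ is not injective.
A non-injective map from the 29-element set ℤ/29ℤ to itself takes at most 28 distinct values, so it cannot be surjective. Therefore ψ is not surjective.
Since ψ is not surjective, we determine |image(ψ)|. Computing x^20 mod 29 for each x (by repeated squaring, reducing mod 29 at every step), the values ψ(0), ψ(1), …, ψ(28) are: 0, 1, 23, 25, 7, 23, 24, 25, 16, 16, 7, 20, 1, 20, 24, 24, 20, 1, 20, 7, 16, 16, 25, 24, 23, 7, 25, 23, 1.
The distinct values are {0, 1, 7, 16, 20, 23, 24, 25}; there are 8 of them.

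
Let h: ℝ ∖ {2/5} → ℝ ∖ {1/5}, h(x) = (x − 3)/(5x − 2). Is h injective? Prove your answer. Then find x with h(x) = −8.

Suppose h(s) = h(t). Cross-multiplying: (s − 3)(5t − 2) = (t − 3)(5s − 2).
Expanding both sides and cancelling the symmetric terms leaves 13·(s − t) = 0. Since 13 ≠ 0, s = t. Therefore h is injective.
Solving h(x) = −8: cross-multiplying gives x − 3 = −8(5x − 2), which rearranges to 41x = 19, so x = 19/41.

19/41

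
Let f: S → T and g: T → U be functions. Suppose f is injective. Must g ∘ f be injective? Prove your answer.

not injective

No. Take S = T = U = {1, 2}, f = identity (injective), and g(x) = 1 for every x.
Then (g ∘ f)(1) = 1 = (g ∘ f)(2) with 1 ≠ 2, so g ∘ f is not injective.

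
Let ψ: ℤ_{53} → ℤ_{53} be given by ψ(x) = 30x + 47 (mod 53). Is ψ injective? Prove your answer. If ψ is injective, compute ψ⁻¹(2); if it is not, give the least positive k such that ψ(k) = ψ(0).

By definition, injectivity means: for all a, b in the domain, ψ(a) = ψ(b) implies a = b.
If ψ(a) = ψ(b), then 30a ≡ 30b (mod 53). Because gcd(30, 53) = 1, we may cancel 30 to get a ≡ b (mod 53).
Therefore ψ is injective.
We now compute 30⁻¹ mod 53 explicitly. Euclid's algorithm: 53 = 1·30 + 23, 30 = 1·23 + 7, 23 = 3·7 + 2, 7 = 3·2 + 1; back-substituting gives 1 = 23·30 − 13·53, so 30⁻¹ ≡ 23 (mod 53).
Since ψ is injective, we compute ψ⁻¹(2): solve 30x + 47 ≡ 2 (mod 53), i.e. 30x ≡ 8 (mod 53).
Multiplying by 30⁻¹ = 23 gives x ≡ 23·8 = 184 = 3·53 + 25 ≡ 25 (mod 53).
Check: ψ(25) = 30·25 + 47 = 797 = 15·53 + 2 ≡ 2 (mod 53).

25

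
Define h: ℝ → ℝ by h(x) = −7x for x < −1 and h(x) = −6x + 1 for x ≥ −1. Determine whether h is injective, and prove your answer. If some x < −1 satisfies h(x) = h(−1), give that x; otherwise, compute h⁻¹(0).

1/6

Both pieces are strictly decreasing (slopes −7 and −6), so each is injective on its own interval.
The left piece maps (−∞, −1) onto (7, ∞); the right piece maps [−1, ∞) onto (−∞, 7].
These images are disjoint, so no value is attained by both pieces. Hence h is injective.
Because the two images are disjoint, no x < −1 has h(x) = h(−1), so we compute h⁻¹(0): 0 lies in (−∞, 7], so solve −6x + 1 = 0: x = (0 − 1)/(−6) = 1/6.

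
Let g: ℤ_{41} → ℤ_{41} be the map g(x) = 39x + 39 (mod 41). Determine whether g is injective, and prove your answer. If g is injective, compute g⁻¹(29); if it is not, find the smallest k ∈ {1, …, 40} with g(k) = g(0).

By definition, g is injective if g(s) = g(t) implies s = t.
If g(s) = g(t), then 39s ≡ 39t (mod 41). Because gcd(39, 41) = 1, we may cancel 39 to get s ≡ t (mod 41).
Hence g is injective.
We now compute 39⁻¹ mod 41 explicitly. Euclid's algorithm: 41 = 1·39 + 2, 39 = 19·2 + 1; back-substituting gives 1 = 20·39 − 19·41, so 39⁻¹ ≡ 20 (mod 41).
Since g is injective, we compute g⁻¹(29): solve 39x + 39 ≡ 29 (mod 41), i.e. 39x ≡ 31 (mod 41).
Multiplying by 39⁻¹ = 20 gives x ≡ 20·31 = 620 = 15·41 + 5 ≡ 5 (mod 41).
Check: g(5) = 39·5 + 39 = 234 = 5·41 + 29 ≡ 29 (mod 41).

5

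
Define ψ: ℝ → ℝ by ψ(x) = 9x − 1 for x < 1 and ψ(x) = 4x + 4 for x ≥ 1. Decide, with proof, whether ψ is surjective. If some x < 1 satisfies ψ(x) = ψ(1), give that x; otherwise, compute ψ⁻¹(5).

2/3

Both pieces are strictly increasing (slopes 9 and 4), so each is injective on its own interval.
The left piece maps (−∞, 1) onto (−∞, 8); the right piece maps [1, ∞) onto [8, ∞).
These images together cover ℝ, so ψ is surjective.
Because the two images are disjoint, no x < 1 has ψ(x) = ψ(1), so we compute ψ⁻¹(5): 5 lies in (−∞, 8), so solve 9x − 1 = 5: x = (5 + 1)/9 = 2/3.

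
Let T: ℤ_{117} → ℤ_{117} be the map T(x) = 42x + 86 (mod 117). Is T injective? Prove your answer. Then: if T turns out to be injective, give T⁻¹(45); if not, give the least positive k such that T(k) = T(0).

39

Recall that T is injective when T(a) = T(b) forces a = b.
We have gcd(42, 117) = 3 > 1. Taking a = 0 and b = 39: T(0) = 86 and T(39) = 42·39 + 86 = 1724 ≡ 86 (mod 117).
So T(0) = T(39) while 0 ≠ 39, therefore T is not injective.
Since T is not injective, we find the least positive k with T(k) = T(0): this means 42k ≡ 0 (mod 117), i.e. 117 ∣ 42k. Since gcd(42, 117) = 3, dividing through by 3 this holds exactly when 39 ∣ 14k, and as gcd(14, 39) = 1, exactly when 39 ∣ k.
The smallest positive such k is 39.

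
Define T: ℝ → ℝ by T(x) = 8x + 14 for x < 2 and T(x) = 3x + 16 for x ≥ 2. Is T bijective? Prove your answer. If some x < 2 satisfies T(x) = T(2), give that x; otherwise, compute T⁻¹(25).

1

Both pieces are strictly increasing (slopes 8 and 3), so each is injective on its own interval.
The left piece maps (−∞, 2) onto (−∞, 30); the right piece maps [2, ∞) onto [22, ∞).
These images overlap. In particular T(2) = 22 (right piece), and solving 8x + 14 = 22 on the left piece gives x = 1 < 2.
So T(1) = T(2) with 1 ≠ 2, and T is not injective, hence not bijective. This x = 1 is the requested value below 2.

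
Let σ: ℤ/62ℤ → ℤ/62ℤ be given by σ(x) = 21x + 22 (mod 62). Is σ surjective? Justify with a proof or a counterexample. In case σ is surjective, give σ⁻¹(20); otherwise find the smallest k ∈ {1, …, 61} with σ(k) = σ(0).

By definition, σ is surjective if every y in the codomain equals σ(x) for some x in the domain.
Since gcd(21, 62) = 1, 21 is invertible modulo 62. Euclid's algorithm: 62 = 2·21 + 20, 21 = 1·20 + 1; back-substituting gives 1 = 3·21 − 1·62, so 21⁻¹ ≡ 3 (mod 62).
Then y ↦ 3(y − 22) is a two-sided inverse to σ, so every y ∈ ℤ/62ℤ has a preimage.
Hence σ is surjective.
Since σ is surjective, we compute σ⁻¹(20): solve 21x + 22 ≡ 20 (mod 62), i.e. 21x ≡ 60 (mod 62).
Multiplying by 21⁻¹ = 3 gives x ≡ 3·60 = 180 = 2·62 + 56 ≡ 56 (mod 62).
Check: σ(56) = 21·56 + 22 = 1198 = 19·62 + 20 ≡ 20 (mod 62).

56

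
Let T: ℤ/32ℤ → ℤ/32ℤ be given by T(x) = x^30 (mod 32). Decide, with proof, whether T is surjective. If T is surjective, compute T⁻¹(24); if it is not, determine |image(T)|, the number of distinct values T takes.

5

T(0) = 0^30 = 0.
T(2): Repeated squaring mod 32: 2^1 ≡ 2, 2^2 ≡ 2² = 4, 2^4 ≡ 4² = 16, 2^8 ≡ 16² = 256 ≡ 0, 2^16 ≡ 0² = 0. Since 30 = 16 + 8 + 4 + 2, 2^30 ≡ 0·0·16·4: 0·0 = 0, then 0·16 = 0, then 0·4 = 0. So 2^30 ≡ 0 (mod 32).
So T(0) = T(2) = 0 while 0 ≠ 2, so T is not injective.
A non-injective map from the 32-element set ℤ/32ℤ to itself takes at most 31 distinct values, so it cannot be surjective. Thus T is not surjective.
Since T is not surjective, we determine |image(T)|. Computing x^30 mod 32 for each x (by repeated squaring, reducing mod 32 at every step), the values T(0), T(1), …, T(31) are: 0, 1, 0, 25, 0, 9, 0, 17, 0, 17, 0, 9, 0, 25, 0, 1, 0, 1, 0, 25, 0, 9, 0, 17, 0, 17, 0, 9, 0, 25, 0, 1.
The distinct values are {0, 1, 9, 17, 25}; there are 5 of them.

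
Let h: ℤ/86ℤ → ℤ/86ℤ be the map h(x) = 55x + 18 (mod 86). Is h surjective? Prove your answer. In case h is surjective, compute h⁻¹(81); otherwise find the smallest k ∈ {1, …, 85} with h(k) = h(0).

59

Since gcd(55, 86) = 1, 55 is invertible modulo 86. Euclid's algorithm: 86 = 1·55 + 31, 55 = 1·31 + 24, 31 = 1·24 + 7, 24 = 3·7 + 3, 7 = 2·3 + 1; back-substituting gives 1 = 61·55 − 39·86, so 55⁻¹ ≡ 61 (mod 86).
Then y ↦ 61(y − 18) is a two-sided inverse to h, so every y ∈ ℤ/86ℤ has a preimage.
So h is surjective.
Since h is surjective, we find h⁻¹(81): we need 55x ≡ 81 − 18 ≡ 63 (mod 86). Using 55⁻¹ = 61: x ≡ 61·63 = 3843 = 44·86 + 59, so x = 59.
Check: h(59) = 55·59 + 18 = 3263 = 37·86 + 81 ≡ 81 (mod 86).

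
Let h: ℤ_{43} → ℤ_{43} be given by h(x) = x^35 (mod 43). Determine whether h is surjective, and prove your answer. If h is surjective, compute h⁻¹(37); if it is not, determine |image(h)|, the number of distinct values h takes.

7

h(1) = 1^35 = 1.
h(4): Repeated squaring mod 43: 4^1 ≡ 4, 4^2 ≡ 4² = 16, 4^4 ≡ 16² = 256 ≡ 41, 4^8 ≡ 41² = 1681 ≡ 4, 4^16 ≡ 4² = 16, 4^32 ≡ 16² = 256 ≡ 41. Since 35 = 32 + 2 + 1, 4^35 ≡ 41·16·4: 41·16 = 656 ≡ 11, then 11·4 = 44 ≡ 1. So 4^35 ≡ 1 (mod 43).
So h(1) = h(4) = 1 while 1 ≠ 4, thus h is not injective.
A non-injective map from the 43-element set ℤ_{43} to itself takes at most 42 distinct values, so it cannot be surjective. So h is not surjective.
Since h is not surjective, we determine |image(h)|. Computing x^35 mod 43 for each x (by repeated squaring, reducing mod 43 at every step), the values h(0), h(1), …, h(42) are: 0, 1, 42, 7, 1, 7, 36, 37, 42, 6, 36, 1, 7, 6, 6, 6, 1, 6, 37, 7, 7, 1, 42, 36, 36, 6, 37, 42, 37, 37, 37, 36, 42, 7, 37, 1, 6, 7, 36, 42, 36, 1, 42.
The distinct values are {0, 1, 6, 7, 36, 37, 42}; there are 7 of them.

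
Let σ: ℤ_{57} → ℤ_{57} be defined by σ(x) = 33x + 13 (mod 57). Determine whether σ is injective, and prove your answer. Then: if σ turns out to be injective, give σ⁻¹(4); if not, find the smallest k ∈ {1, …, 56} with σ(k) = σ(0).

By definition, σ is injective if σ(u) = σ(v) implies u = v.
We have gcd(33, 57) = 3 > 1. Taking u = 0 and v = 19: σ(0) = 13 and σ(19) = 33·19 + 13 = 640 ≡ 13 (mod 57).
So σ(0) = σ(19) while 0 ≠ 19, hence σ is not injective.
Since σ is not injective, we find the least positive k with σ(k) = σ(0): this means 33k ≡ 0 (mod 57), i.e. 57 ∣ 33k. Since gcd(33, 57) = 3, dividing through by 3 this holds exactly when 19 ∣ 11k, and as gcd(11, 19) = 1, exactly when 19 ∣ k.
The smallest positive such k is 19.

19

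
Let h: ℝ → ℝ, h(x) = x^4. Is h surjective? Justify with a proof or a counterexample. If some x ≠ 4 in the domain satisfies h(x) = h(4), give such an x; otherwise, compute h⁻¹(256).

-4

Since 4 is even, x^4 ≥ 0 for all x ∈ ℝ, so −1 ∈ ℝ has no preimage. Therefore h is not surjective.
For the follow-up, such an x exists: taking x = −4 ∈ ℝ gives h(−4) = 256 = h(4) with −4 ≠ 4.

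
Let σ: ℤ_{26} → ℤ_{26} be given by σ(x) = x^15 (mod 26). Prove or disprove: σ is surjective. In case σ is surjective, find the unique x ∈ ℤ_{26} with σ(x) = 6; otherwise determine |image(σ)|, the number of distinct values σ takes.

σ(1) = 1^15 = 1.
σ(3): Repeated squaring mod 26: 3^1 ≡ 3, 3^2 ≡ 3² = 9, 3^4 ≡ 9² = 81 ≡ 3, 3^8 ≡ 3² = 9. Since 15 = 8 + 4 + 2 + 1, 3^15 ≡ 9·3·9·3: 9·3 = 27 ≡ 1, then 1·9 = 9, then 9·3 = 27 ≡ 1. So 3^15 ≡ 1 (mod 26).
So σ(1) = σ(3) = 1 while 1 ≠ 3, thus σ is not injective.
A non-injective map from the 26-element set ℤ_{26} to itself takes at most 25 distinct values, so it cannot be surjective. So σ is not surjective.
Since σ is not surjective, we determine |image(σ)|. Computing x^15 mod 26 for each x (by repeated squaring, reducing mod 26 at every step), the values σ(0), σ(1), …, σ(25) are: 0, 1, 8, 1, 12, 21, 8, 5, 18, 1, 12, 5, 12, 13, 14, 21, 14, 25, 8, 21, 18, 5, 14, 25, 18, 25.
The distinct values are {0, 1, 5, 8, 12, 13, 14, 18, 21, 25}; there are 10 of them.

10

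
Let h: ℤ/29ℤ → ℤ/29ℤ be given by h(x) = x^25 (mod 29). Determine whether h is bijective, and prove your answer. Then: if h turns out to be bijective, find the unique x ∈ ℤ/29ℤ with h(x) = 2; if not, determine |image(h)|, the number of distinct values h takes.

19

Since 29 is prime, the nonzero elements of ℤ/29ℤ form a cyclic group of order 28.
As gcd(25, 28) = 1, raising to the 25th power is a bijection on this group: if s^25 ≡ t^25 then (st^{−1})^25 = 1, and the only element of order dividing gcd(25, 28) = 1 is 1, so s = t.
With h(0) = 0 this makes h injective on all of ℤ/29ℤ, hence bijective (finite equal-size domain and codomain). In particular h is bijective.
Since h is bijective, we find the preimage of 2. The inverse of x ↦ x^25 on (ℤ/29ℤ)^× is x ↦ x^9, because 25·9 = 225 = 8·28 + 1 ≡ 1 (mod 28) and x^{28} = 1 for x ≠ 0 (Fermat). So h⁻¹(2) = 2^9 mod 29.
Repeated squaring mod 29: 2^1 ≡ 2, 2^2 ≡ 2² = 4, 2^4 ≡ 4² = 16, 2^8 ≡ 16² = 256 ≡ 24. Since 9 = 8 + 1, 2^9 ≡ 24·2: 24·2 = 48 ≡ 19. So 2^9 ≡ 19 (mod 29).
Hence h⁻¹(2) = 19.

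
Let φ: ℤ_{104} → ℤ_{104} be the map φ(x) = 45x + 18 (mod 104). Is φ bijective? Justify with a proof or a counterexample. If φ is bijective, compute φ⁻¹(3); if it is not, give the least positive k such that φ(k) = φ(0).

69

Suppose φ(a) = φ(b) in ℤ_{104}. Then 45a + 18 ≡ 45b + 18 (mod 104), therefore 45(a − b) ≡ 0 (mod 104).
Since gcd(45, 104) = 1, 45 is invertible modulo 104, thus a − b ≡ 0 (mod 104), i.e. a = b.
We now compute 45⁻¹ mod 104 explicitly. Euclid's algorithm: 104 = 2·45 + 14, 45 = 3·14 + 3, 14 = 4·3 + 2, 3 = 1·2 + 1; back-substituting gives 1 = 37·45 − 16·104, so 45⁻¹ ≡ 37 (mod 104).
For any y ∈ ℤ_{104}, x = 37(y − 18) mod 104 satisfies φ(x) = 45·37(y − 18) + 18 ≡ y (since 45·37 ≡ 1 mod 104). So every y has a preimage.
Thus φ is bijective.
Since φ is bijective, we find φ⁻¹(3): we need 45x ≡ 3 − 18 ≡ 89 (mod 104). Using 45⁻¹ = 37: x ≡ 37·89 = 3293 = 31·104 + 69, so x = 69.
Check: φ(69) = 45·69 + 18 = 3123 = 30·104 + 3 ≡ 3 (mod 104).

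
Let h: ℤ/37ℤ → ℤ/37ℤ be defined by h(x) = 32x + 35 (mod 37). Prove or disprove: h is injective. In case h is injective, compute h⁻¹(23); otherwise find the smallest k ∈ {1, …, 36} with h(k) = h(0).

32

Recall: injectivity means: for all a, b in the domain, h(a) = h(b) implies a = b.
If h(a) = h(b), then 32a ≡ 32b (mod 37). Because gcd(32, 37) = 1, we may cancel 32 to get a ≡ b (mod 37).
Thus h is injective.
We now compute 32⁻¹ mod 37 explicitly. Euclid's algorithm: 37 = 1·32 + 5, 32 = 6·5 + 2, 5 = 2·2 + 1; back-substituting gives 1 = 22·32 − 19·37, so 32⁻¹ ≡ 22 (mod 37).
Since h is injective, we find h⁻¹(23): we need 32x ≡ 23 − 35 ≡ 25 (mod 37). Using 32⁻¹ = 22: x ≡ 22·25 = 550 = 14·37 + 32, so x = 32.
Check: h(32) = 32·32 + 35 = 1059 = 28·37 + 23 ≡ 23 (mod 37).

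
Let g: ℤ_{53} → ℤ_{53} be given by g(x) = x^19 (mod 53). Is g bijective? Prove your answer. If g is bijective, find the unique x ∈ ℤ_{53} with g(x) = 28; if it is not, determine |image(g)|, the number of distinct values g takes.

Since 53 is prime, the nonzero elements of ℤ_{53} form a cyclic group of order 52.
As gcd(19, 52) = 1, raising to the 19th power is a bijection on this group: if s^19 ≡ t^19 then (st^{−1})^19 = 1, and the only element of order dividing gcd(19, 52) = 1 is 1, so s = t.
With g(0) = 0 this makes g injective on all of ℤ_{53}, hence bijective (finite equal-size domain and codomain). In particular g is bijective.
Since g is bijective, we find the preimage of 28. The inverse of x ↦ x^19 on (ℤ_{53})^× is x ↦ x^11, because 19·11 = 209 = 4·52 + 1 ≡ 1 (mod 52) and x^{52} = 1 for x ≠ 0 (Fermat). So g⁻¹(28) = 28^11 mod 53.
Repeated squaring mod 53: 28^1 ≡ 28, 28^2 ≡ 28² = 784 ≡ 42, 28^4 ≡ 42² = 1764 ≡ 15, 28^8 ≡ 15² = 225 ≡ 13. Since 11 = 8 + 2 + 1, 28^11 ≡ 13·42·28: 13·42 = 546 ≡ 16, then 16·28 = 448 ≡ 24. So 28^11 ≡ 24 (mod 53).
Hence g⁻¹(28) = 24.

24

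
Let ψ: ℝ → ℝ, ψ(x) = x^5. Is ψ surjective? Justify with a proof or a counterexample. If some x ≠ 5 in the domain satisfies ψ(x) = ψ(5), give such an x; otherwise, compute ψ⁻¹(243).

For any y ∈ ℝ, x = y^{1/5} ∈ ℝ gives ψ(x) = y, so ψ is surjective.
Since x ↦ x^5 is strictly increasing on ℝ, it is injective there, so no x ≠ 5 in the domain has ψ(x) = ψ(5). We therefore compute ψ⁻¹(243) = 243^{1/5} = 3 (indeed 3^5 = 243).

3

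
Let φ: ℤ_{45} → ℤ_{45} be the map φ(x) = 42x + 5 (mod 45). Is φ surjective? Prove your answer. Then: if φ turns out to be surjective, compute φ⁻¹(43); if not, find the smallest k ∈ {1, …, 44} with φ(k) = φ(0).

Recall: φ is surjective if every y in the codomain equals φ(x) for some x in the domain.
Since gcd(42, 45) = 3, we have 42x ≡ 0 (mod 3) for all x, so φ(x) ≡ 2 (mod 3).
But 0 ≢ 2 (mod 3), so 0 ∈ ℤ_{45} has no preimage. Hence φ is not surjective.
Since φ is not surjective, we find the least positive k with φ(k) = φ(0): this means 42k ≡ 0 (mod 45), i.e. 45 ∣ 42k. Since gcd(42, 45) = 3, dividing through by 3 this holds exactly when 15 ∣ 14k, and as gcd(14, 15) = 1, exactly when 15 ∣ k.
The smallest positive such k is 15.

15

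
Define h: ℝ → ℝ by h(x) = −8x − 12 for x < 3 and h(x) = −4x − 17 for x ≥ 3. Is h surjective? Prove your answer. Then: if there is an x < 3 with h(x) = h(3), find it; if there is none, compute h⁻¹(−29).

Both pieces are strictly decreasing (slopes −8 and −4), so each is injective on its own interval.
The left piece maps (−∞, 3) onto (−36, ∞); the right piece maps [3, ∞) onto (−∞, −29].
The union (−36, ∞) ∪ (−∞, −29] covers ℝ, so h is surjective.
For the follow-up: the images overlap, so an x < 3 with h(x) = h(3) exists. h(3) = −29; solving −8x − 12 = −29 for x < 3 gives x = (−29 + 12)/(−8) = 17/8.

17/8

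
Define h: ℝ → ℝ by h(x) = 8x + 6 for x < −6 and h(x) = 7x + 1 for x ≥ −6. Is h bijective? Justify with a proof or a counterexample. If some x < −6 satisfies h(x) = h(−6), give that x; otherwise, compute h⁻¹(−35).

-36/7

Both pieces are strictly increasing (slopes 8 and 7), so each is injective on its own interval.
The left piece maps (−∞, −6) onto (−∞, −42); the right piece maps [−6, ∞) onto [−41, ∞).
The images leave a gap (−42 has no preimage), so h is not surjective, hence not bijective.
Because the two images are disjoint, no x < −6 has h(x) = h(−6), so we compute h⁻¹(−35): −35 lies in [−41, ∞), so solve 7x + 1 = −35: x = (−35 − 1)/7 = −36/7.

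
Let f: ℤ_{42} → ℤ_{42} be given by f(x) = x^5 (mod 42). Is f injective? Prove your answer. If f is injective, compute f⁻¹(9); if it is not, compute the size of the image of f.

Computing x^5 mod 42 for each x (by repeated squaring, reducing mod 42 at every step), the values f(0), f(1), …, f(41) are: 0, 1, 32, 33, 16, 17, 6, 7, 8, 39, 40, 23, 24, 13, 14, 15, 4, 5, 30, 31, 20, 21, 22, 11, 12, 37, 38, 27, 28, 29, 18, 19, 2, 3, 34, 35, 36, 25, 26, 9, 10, 41.
Every element of ℤ_{42} appears exactly once in this list, so f is a bijection, and in particular injective.
Since f is injective, we read off the preimage of 9 from the same table: f(39) = 9, so f⁻¹(9) = 39.

39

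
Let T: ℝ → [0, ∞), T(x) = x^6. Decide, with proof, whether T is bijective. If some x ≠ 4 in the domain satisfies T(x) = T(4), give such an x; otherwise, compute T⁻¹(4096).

-4

T(4) = 4096 = (−4)^6 = T(−4) (since 6 is even), with 4 ≠ −4. So T is not injective, hence not bijective.
For the follow-up, such an x exists: taking x = −4 ∈ ℝ gives T(−4) = 4096 = T(4) with −4 ≠ 4.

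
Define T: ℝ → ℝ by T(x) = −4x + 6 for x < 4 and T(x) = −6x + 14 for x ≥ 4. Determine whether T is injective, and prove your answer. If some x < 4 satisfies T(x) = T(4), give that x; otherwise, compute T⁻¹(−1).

Both pieces are strictly decreasing (slopes −4 and −6), so each is injective on its own interval.
The left piece maps (−∞, 4) onto (−10, ∞); the right piece maps [4, ∞) onto (−∞, −10].
These images are disjoint, so no value is attained by both pieces. So T is injective.
Because the two images are disjoint, no x < 4 has T(x) = T(4), so we compute T⁻¹(−1): −1 lies in (−10, ∞), so solve −4x + 6 = −1: x = (−1 − 6)/(−4) = 7/4.

7/4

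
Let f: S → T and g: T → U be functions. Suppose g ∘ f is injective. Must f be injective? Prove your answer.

injective

Suppose f(s) = f(t). Applying g: (g ∘ f)(s) = (g ∘ f)(t). Since g ∘ f is injective, s = t. So f is injective.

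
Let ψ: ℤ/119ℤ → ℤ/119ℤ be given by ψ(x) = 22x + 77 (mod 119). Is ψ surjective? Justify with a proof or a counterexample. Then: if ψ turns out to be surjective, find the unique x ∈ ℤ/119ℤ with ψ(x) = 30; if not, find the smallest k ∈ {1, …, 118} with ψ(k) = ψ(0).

Since gcd(22, 119) = 1, 22 is invertible modulo 119. Euclid's algorithm: 119 = 5·22 + 9, 22 = 2·9 + 4, 9 = 2·4 + 1; back-substituting gives 1 = 92·22 − 17·119, so 22⁻¹ ≡ 92 (mod 119).
Then y ↦ 92(y − 77) is a two-sided inverse to ψ, so every y ∈ ℤ/119ℤ has a preimage.
Therefore ψ is surjective.
Since ψ is surjective, we find ψ⁻¹(30): we need 22x ≡ 30 − 77 ≡ 72 (mod 119). Using 22⁻¹ = 92: x ≡ 92·72 = 6624 = 55·119 + 79, so x = 79.
Check: ψ(79) = 22·79 + 77 = 1815 = 15·119 + 30 ≡ 30 (mod 119).

79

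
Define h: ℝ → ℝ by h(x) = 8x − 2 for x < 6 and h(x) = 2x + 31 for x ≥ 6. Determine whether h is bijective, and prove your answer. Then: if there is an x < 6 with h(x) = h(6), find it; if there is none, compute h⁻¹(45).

45/8

Both pieces are strictly increasing (slopes 8 and 2), so each is injective on its own interval.
The left piece maps (−∞, 6) onto (−∞, 46); the right piece maps [6, ∞) onto [43, ∞).
These images overlap. In particular h(6) = 43 (right piece), and solving 8x − 2 = 43 on the left piece gives x = 45/8 < 6.
So h(45/8) = h(6) with 45/8 ≠ 6, and h is not injective, hence not bijective. This x = 45/8 is the requested value below 6.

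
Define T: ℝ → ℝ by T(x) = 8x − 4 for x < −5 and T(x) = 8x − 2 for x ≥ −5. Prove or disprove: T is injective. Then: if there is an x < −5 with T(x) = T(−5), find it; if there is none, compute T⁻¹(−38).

Both pieces are strictly increasing (slopes 8 and 8), so each is injective on its own interval.
The left piece maps (−∞, −5) onto (−∞, −44); the right piece maps [−5, ∞) onto [−42, ∞).
These images are disjoint, so no value is attained by both pieces. So T is injective.
Because the two images are disjoint, no x < −5 has T(x) = T(−5), so we compute T⁻¹(−38): −38 lies in [−42, ∞), so solve 8x − 2 = −38: x = (−38 + 2)/8 = −9/2.

-9/2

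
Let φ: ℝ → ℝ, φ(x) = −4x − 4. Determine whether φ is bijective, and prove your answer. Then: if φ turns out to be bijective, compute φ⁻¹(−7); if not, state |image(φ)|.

Suppose φ(x_1) = φ(x_2). Then −4x_1 − 4 = −4x_2 − 4, hence −4x_1 = −4x_2, hence x_1 = x_2.
For any y ∈ ℝ, x = (y + 4)/(−4) satisfies φ(x) = y.
So φ is bijective.
Since φ is bijective, we compute φ⁻¹(−7) = (−7 + 4)/(−4) = 3/4.

3/4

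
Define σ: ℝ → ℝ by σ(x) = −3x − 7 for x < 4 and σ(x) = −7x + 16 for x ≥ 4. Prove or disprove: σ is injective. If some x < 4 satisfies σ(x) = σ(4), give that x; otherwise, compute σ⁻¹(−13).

5/3

Both pieces are strictly decreasing (slopes −3 and −7), so each is injective on its own interval.
The left piece maps (−∞, 4) onto (−19, ∞); the right piece maps [4, ∞) onto (−∞, −12].
These images overlap. In particular σ(4) = −12 (right piece), and solving −3x − 7 = −12 on the left piece gives x = 5/3 < 4.
So σ(5/3) = σ(4) with 5/3 ≠ 4, and σ is not injective. This x = 5/3 is the requested value below 4.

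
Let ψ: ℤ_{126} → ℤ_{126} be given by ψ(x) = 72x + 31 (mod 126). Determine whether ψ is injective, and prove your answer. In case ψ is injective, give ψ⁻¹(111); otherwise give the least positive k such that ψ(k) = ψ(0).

Recall: ψ is injective when ψ(u) = ψ(v) forces u = v.
We have gcd(72, 126) = 18 > 1. Taking u = 0 and v = 7: ψ(0) = 31 and ψ(7) = 72·7 + 31 = 535 ≡ 31 (mod 126).
So ψ(0) = ψ(7) while 0 ≠ 7, therefore ψ is not injective.
Since ψ is not injective, we find the least positive k with ψ(k) = ψ(0): this means 72k ≡ 0 (mod 126), i.e. 126 ∣ 72k. Since gcd(72, 126) = 18, dividing through by 18 this holds exactly when 7 ∣ 4k, and as gcd(4, 7) = 1, exactly when 7 ∣ k.
The smallest positive such k is 7.

7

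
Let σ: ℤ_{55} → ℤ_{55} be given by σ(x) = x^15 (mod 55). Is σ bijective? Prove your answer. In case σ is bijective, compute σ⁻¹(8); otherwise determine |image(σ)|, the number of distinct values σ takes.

15

σ(2): Repeated squaring mod 55: 2^1 ≡ 2, 2^2 ≡ 2² = 4, 2^4 ≡ 4² = 16, 2^8 ≡ 16² = 256 ≡ 36. Since 15 = 8 + 4 + 2 + 1, 2^15 ≡ 36·16·4·2: 36·16 = 576 ≡ 26, then 26·4 = 104 ≡ 49, then 49·2 = 98 ≡ 43. So 2^15 ≡ 43 (mod 55).
σ(7): Repeated squaring mod 55: 7^1 ≡ 7, 7^2 ≡ 7² = 49, 7^4 ≡ 49² = 2401 ≡ 36, 7^8 ≡ 36² = 1296 ≡ 31. Since 15 = 8 + 4 + 2 + 1, 7^15 ≡ 31·36·49·7: 31·36 = 1116 ≡ 16, then 16·49 = 784 ≡ 14, then 14·7 = 98 ≡ 43. So 7^15 ≡ 43 (mod 55).
So σ(2) = σ(7) = 43 while 2 ≠ 7, hence σ is not injective, hence not bijective.
Since σ is not bijective, we determine |image(σ)|. Computing x^15 mod 55 for each x (by repeated squaring, reducing mod 55 at every step), the values σ(0), σ(1), …, σ(54) are: 0, 1, 43, 12, 34, 45, 21, 43, 32, 34, 10, 11, 23, 32, 34, 45, 1, 43, 32, 54, 45, 21, 33, 12, 54, 45, 1, 23, 32, 54, 10, 1, 43, 22, 34, 10, 1, 23, 12, 54, 10, 21, 23, 32, 44, 45, 21, 23, 12, 34, 10, 21, 43, 12, 54.
The distinct values are {0, 1, 10, 11, 12, 21, 22, 23, 32, 33, 34, 43, 44, 45, 54}; there are 15 of them.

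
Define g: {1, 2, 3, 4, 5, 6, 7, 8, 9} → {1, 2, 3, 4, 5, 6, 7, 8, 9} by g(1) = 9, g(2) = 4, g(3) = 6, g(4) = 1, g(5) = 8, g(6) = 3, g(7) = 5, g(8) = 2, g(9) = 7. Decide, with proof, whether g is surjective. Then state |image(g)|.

9

Every element of the codomain has a preimage: 1 = g(4), 2 = g(8), 3 = g(6), 4 = g(2), 5 = g(7), 6 = g(3), 7 = g(9), 8 = g(5), 9 = g(1).
Hence g is surjective.
The image of g is {1, 2, 3, 4, 5, 6, 7, 8, 9}, which has 9 elements.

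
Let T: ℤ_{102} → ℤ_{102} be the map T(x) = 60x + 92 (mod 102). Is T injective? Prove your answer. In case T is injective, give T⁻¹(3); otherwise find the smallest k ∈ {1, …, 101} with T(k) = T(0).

We have gcd(60, 102) = 6 > 1. Taking s = 0 and t = 17: T(0) = 92 and T(17) = 60·17 + 92 = 1112 ≡ 92 (mod 102).
So T(0) = T(17) while 0 ≠ 17, thus T is not injective.
Since T is not injective, we find the least positive k with T(k) = T(0): this means 60k ≡ 0 (mod 102), i.e. 102 ∣ 60k. Since gcd(60, 102) = 6, dividing through by 6 this holds exactly when 17 ∣ 10k, and as gcd(10, 17) = 1, exactly when 17 ∣ k.
The smallest positive such k is 17.

17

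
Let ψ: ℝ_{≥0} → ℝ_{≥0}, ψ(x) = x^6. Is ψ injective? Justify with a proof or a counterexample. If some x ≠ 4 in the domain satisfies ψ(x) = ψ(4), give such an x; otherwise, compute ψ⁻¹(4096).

On ℝ_{≥0}, x ↦ x^6 is strictly increasing, so ψ(x_1) = ψ(x_2) forces x_1 = x_2. Thus ψ is injective.
Since x ↦ x^6 is strictly increasing on ℝ_{≥0}, it is injective there, so no x ≠ 4 in the domain has ψ(x) = ψ(4). We therefore compute ψ⁻¹(4096) = 4096^{1/6} = 4 (indeed 4^6 = 4096).

4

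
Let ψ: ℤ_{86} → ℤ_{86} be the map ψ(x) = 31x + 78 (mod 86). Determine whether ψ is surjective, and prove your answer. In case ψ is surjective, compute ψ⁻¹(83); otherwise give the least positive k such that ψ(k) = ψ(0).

39

Since gcd(31, 86) = 1, 31 is invertible modulo 86. Euclid's algorithm: 86 = 2·31 + 24, 31 = 1·24 + 7, 24 = 3·7 + 3, 7 = 2·3 + 1; back-substituting gives 1 = 25·31 − 9·86, so 31⁻¹ ≡ 25 (mod 86).
Then y ↦ 25(y − 78) is a two-sided inverse to ψ, so every y ∈ ℤ_{86} has a preimage.
Therefore ψ is surjective.
Since ψ is surjective, we compute ψ⁻¹(83): solve 31x + 78 ≡ 83 (mod 86), i.e. 31x ≡ 5 (mod 86).
Multiplying by 31⁻¹ = 25 gives x ≡ 25·5 = 125 = 1·86 + 39 ≡ 39 (mod 86).
Check: ψ(39) = 31·39 + 78 = 1287 = 14·86 + 83 ≡ 83 (mod 86).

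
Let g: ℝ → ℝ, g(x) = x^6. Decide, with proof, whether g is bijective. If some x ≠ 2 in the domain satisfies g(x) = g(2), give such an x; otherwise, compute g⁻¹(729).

g(2) = 64 = (−2)^6 = g(−2) (since 6 is even), with 2 ≠ −2. So g is not injective, hence not bijective.
For the follow-up, such an x exists: taking x = −2 ∈ ℝ gives g(−2) = 64 = g(2) with −2 ≠ 2.

-2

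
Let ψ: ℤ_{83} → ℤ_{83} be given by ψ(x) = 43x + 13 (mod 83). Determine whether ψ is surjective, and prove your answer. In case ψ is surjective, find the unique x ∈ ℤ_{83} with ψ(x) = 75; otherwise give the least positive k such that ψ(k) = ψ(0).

Since gcd(43, 83) = 1, 43 is invertible modulo 83. Euclid's algorithm: 83 = 1·43 + 40, 43 = 1·40 + 3, 40 = 13·3 + 1; back-substituting gives 1 = 56·43 − 29·83, so 43⁻¹ ≡ 56 (mod 83).
For any y ∈ ℤ_{83}, x = 56(y − 13) mod 83 satisfies ψ(x) = 43·56(y − 13) + 13 ≡ y (since 43·56 ≡ 1 mod 83). So every y has a preimage.
Hence ψ is surjective.
Since ψ is surjective, we compute ψ⁻¹(75): solve 43x + 13 ≡ 75 (mod 83), i.e. 43x ≡ 62 (mod 83).
Multiplying by 43⁻¹ = 56 gives x ≡ 56·62 = 3472 = 41·83 + 69 ≡ 69 (mod 83).
Check: ψ(69) = 43·69 + 13 = 2980 = 35·83 + 75 ≡ 75 (mod 83).

69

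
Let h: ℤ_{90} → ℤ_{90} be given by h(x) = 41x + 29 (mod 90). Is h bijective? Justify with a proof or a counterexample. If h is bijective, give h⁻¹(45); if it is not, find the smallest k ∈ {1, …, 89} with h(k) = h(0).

86

Recall: h is injective if h(x_1) = h(x_2) implies x_1 = x_2.
Suppose h(x_1) = h(x_2) in ℤ_{90}. Then 41x_1 + 29 ≡ 41x_2 + 29 (mod 90), hence 41(x_1 − x_2) ≡ 0 (mod 90).
Since gcd(41, 90) = 1, 41 is invertible modulo 90, hence x_1 − x_2 ≡ 0 (mod 90), i.e. x_1 = x_2.
We now compute 41⁻¹ mod 90 explicitly. Euclid's algorithm: 90 = 2·41 + 8, 41 = 5·8 + 1; back-substituting gives 1 = 11·41 − 5·90, so 41⁻¹ ≡ 11 (mod 90).
Then y ↦ 11(y − 29) is a two-sided inverse to h, so every y ∈ ℤ_{90} has a preimage.
Hence h is bijective.
Since h is bijective, we compute h⁻¹(45): solve 41x + 29 ≡ 45 (mod 90), i.e. 41x ≡ 16 (mod 90).
Multiplying by 41⁻¹ = 11 gives x ≡ 11·16 = 176 = 1·90 + 86 ≡ 86 (mod 90).
Check: h(86) = 41·86 + 29 = 3555 = 39·90 + 45 ≡ 45 (mod 90).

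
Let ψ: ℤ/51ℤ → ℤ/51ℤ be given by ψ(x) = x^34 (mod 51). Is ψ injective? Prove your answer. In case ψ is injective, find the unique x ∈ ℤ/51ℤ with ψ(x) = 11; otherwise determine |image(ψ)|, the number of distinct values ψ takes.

ψ(7): Repeated squaring mod 51: 7^1 ≡ 7, 7^2 ≡ 7² = 49, 7^4 ≡ 49² = 2401 ≡ 4, 7^8 ≡ 4² = 16, 7^16 ≡ 16² = 256 ≡ 1, 7^32 ≡ 1² = 1. Since 34 = 32 + 2, 7^34 ≡ 1·49: 1·49 = 49. So 7^34 ≡ 49 (mod 51).
ψ(10): Repeated squaring mod 51: 10^1 ≡ 10, 10^2 ≡ 10² = 100 ≡ 49, 10^4 ≡ 49² = 2401 ≡ 4, 10^8 ≡ 4² = 16, 10^16 ≡ 16² = 256 ≡ 1, 10^32 ≡ 1² = 1. Since 34 = 32 + 2, 10^34 ≡ 1·49: 1·49 = 49. So 10^34 ≡ 49 (mod 51).
So ψ(7) = ψ(10) = 49 while 7 ≠ 10, hence ψ is not injective.
Since ψ is not injective, we determine |image(ψ)|. Computing x^34 mod 51 for each x (by repeated squaring, reducing mod 51 at every step), the values ψ(0), ψ(1), …, ψ(50) are: 0, 1, 4, 9, 16, 25, 36, 49, 13, 30, 49, 19, 42, 16, 43, 21, 1, 34, 18, 4, 43, 33, 25, 19, 15, 13, 13, 15, 19, 25, 33, 43, 4, 18, 34, 1, 21, 43, 16, 42, 19, 49, 30, 13, 49, 36, 25, 16, 9, 4, 1.
The distinct values are {0, 1, 4, 9, 13, 15, 16, 18, 19, 21, 25, 30, 33, 34, 36, 42, 43, 49}; there are 18 of them.

18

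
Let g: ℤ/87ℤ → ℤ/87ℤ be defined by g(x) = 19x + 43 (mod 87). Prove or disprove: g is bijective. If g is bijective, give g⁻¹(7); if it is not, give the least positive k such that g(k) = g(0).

Suppose g(x_1) = g(x_2) in ℤ/87ℤ. Then 19x_1 + 43 ≡ 19x_2 + 43 (mod 87), thus 19(x_1 − x_2) ≡ 0 (mod 87).
Since gcd(19, 87) = 1, 19 is invertible modulo 87, therefore x_1 − x_2 ≡ 0 (mod 87), i.e. x_1 = x_2.
We now compute 19⁻¹ mod 87 explicitly. Euclid's algorithm: 87 = 4·19 + 11, 19 = 1·11 + 8, 11 = 1·8 + 3, 8 = 2·3 + 2, 3 = 1·2 + 1; back-substituting gives 1 = 55·19 − 12·87, so 19⁻¹ ≡ 55 (mod 87).
For any y ∈ ℤ/87ℤ, x = 55(y − 43) mod 87 satisfies g(x) = 19·55(y − 43) + 43 ≡ y (since 19·55 ≡ 1 mod 87). So every y has a preimage.
Therefore g is bijective.
Since g is bijective, we compute g⁻¹(7): solve 19x + 43 ≡ 7 (mod 87), i.e. 19x ≡ 51 (mod 87).
Multiplying by 19⁻¹ = 55 gives x ≡ 55·51 = 2805 = 32·87 + 21 ≡ 21 (mod 87).
Check: g(21) = 19·21 + 43 = 442 = 5·87 + 7 ≡ 7 (mod 87).

21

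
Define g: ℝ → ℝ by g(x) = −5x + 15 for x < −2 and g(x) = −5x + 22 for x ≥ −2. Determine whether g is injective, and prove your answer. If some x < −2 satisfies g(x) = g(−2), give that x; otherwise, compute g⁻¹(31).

-17/5

Both pieces are strictly decreasing (slopes −5 and −5), so each is injective on its own interval.
The left piece maps (−∞, −2) onto (25, ∞); the right piece maps [−2, ∞) onto (−∞, 32].
These images overlap. In particular g(−2) = 32 (right piece), and solving −5x + 15 = 32 on the left piece gives x = −17/5 < −2.
So g(−17/5) = g(−2) with −17/5 ≠ −2, and g is not injective. This x = −17/5 is the requested value below −2.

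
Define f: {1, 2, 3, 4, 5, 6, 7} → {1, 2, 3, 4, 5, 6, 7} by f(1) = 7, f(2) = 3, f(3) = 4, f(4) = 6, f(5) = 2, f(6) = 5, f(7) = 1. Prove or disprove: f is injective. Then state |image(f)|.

7

The values f(1), …, f(7) are 7, 3, 4, 6, 2, 5, 1 — all distinct.
So f(u) = f(v) only when u = v, and f is injective.
The image of f is {1, 2, 3, 4, 5, 6, 7}, which has 7 elements.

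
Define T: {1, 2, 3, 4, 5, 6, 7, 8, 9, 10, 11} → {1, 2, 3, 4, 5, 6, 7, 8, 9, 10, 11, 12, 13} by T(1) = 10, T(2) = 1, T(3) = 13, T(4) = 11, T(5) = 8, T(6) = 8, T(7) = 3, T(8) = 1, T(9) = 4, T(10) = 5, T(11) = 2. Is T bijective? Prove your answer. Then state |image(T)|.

9

T(5) = 8 = T(6) with 5 ≠ 6, so T is not injective, hence not bijective.
The image of T is {1, 2, 3, 4, 5, 8, 10, 11, 13}, which has 9 elements.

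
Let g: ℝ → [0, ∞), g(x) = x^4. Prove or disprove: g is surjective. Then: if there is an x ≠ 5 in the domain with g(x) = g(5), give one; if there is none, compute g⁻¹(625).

For any y ∈ [0, ∞), x = y^{1/4} ∈ ℝ satisfies x^4 = y, so g is surjective.
For the follow-up, such an x exists: taking x = −5 ∈ ℝ gives g(−5) = 625 = g(5) with −5 ≠ 5.

-5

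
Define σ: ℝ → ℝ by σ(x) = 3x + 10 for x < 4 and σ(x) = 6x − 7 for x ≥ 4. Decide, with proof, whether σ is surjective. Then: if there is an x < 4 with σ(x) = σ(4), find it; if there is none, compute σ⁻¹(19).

Both pieces are strictly increasing (slopes 3 and 6), so each is injective on its own interval.
The left piece maps (−∞, 4) onto (−∞, 22); the right piece maps [4, ∞) onto [17, ∞).
The union (−∞, 22) ∪ [17, ∞) covers ℝ, so σ is surjective.
For the follow-up: the images overlap, so an x < 4 with σ(x) = σ(4) exists. σ(4) = 17; solving 3x + 10 = 17 for x < 4 gives x = (17 − 10)/3 = 7/3.

7/3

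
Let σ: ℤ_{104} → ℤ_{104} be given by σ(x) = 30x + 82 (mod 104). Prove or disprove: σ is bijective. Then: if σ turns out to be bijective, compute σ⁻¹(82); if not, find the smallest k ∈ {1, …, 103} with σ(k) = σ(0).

We have gcd(30, 104) = 2 > 1. Taking x_1 = 0 and x_2 = 52: σ(0) = 82 and σ(52) = 30·52 + 82 = 1642 ≡ 82 (mod 104).
So σ(0) = σ(52) while 0 ≠ 52, so σ is not injective, hence not bijective.
Since σ is not bijective, we find the least positive k with σ(k) = σ(0): this means 30k ≡ 0 (mod 104), i.e. 104 ∣ 30k. Since gcd(30, 104) = 2, dividing through by 2 this holds exactly when 52 ∣ 15k, and as gcd(15, 52) = 1, exactly when 52 ∣ k.
The smallest positive such k is 52.

52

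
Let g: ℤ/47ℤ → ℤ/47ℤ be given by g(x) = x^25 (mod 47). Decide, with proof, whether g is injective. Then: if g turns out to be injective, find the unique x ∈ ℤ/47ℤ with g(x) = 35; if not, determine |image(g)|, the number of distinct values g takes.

Since 47 is prime, the nonzero elements of ℤ/47ℤ form a cyclic group of order 46.
As gcd(25, 46) = 1, raising to the 25th power is a bijection on this group: if x_1^25 ≡ x_2^25 then (x_1x_2^{−1})^25 = 1, and the only element of order dividing gcd(25, 46) = 1 is 1, so x_1 = x_2.
With g(0) = 0 this makes g injective on all of ℤ/47ℤ, hence bijective (finite equal-size domain and codomain). In particular g is injective.
Since g is injective, we find the preimage of 35. The inverse of x ↦ x^25 on (ℤ/47ℤ)^× is x ↦ x^35, because 25·35 = 875 = 19·46 + 1 ≡ 1 (mod 46) and x^{46} = 1 for x ≠ 0 (Fermat). So g⁻¹(35) = 35^35 mod 47.
Repeated squaring mod 47: 35^1 ≡ 35, 35^2 ≡ 35² = 1225 ≡ 3, 35^4 ≡ 3² = 9, 35^8 ≡ 9² = 81 ≡ 34, 35^16 ≡ 34² = 1156 ≡ 28, 35^32 ≡ 28² = 784 ≡ 32. Since 35 = 32 + 2 + 1, 35^35 ≡ 32·3·35: 32·3 = 96 ≡ 2, then 2·35 = 70 ≡ 23. So 35^35 ≡ 23 (mod 47).
Hence g⁻¹(35) = 23.

23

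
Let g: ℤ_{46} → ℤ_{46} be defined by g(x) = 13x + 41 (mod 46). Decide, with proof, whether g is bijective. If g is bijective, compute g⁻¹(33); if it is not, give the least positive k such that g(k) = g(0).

10

Recall that injectivity means: for all x_1, x_2 in the domain, g(x_1) = g(x_2) implies x_1 = x_2.
Suppose g(x_1) = g(x_2) in ℤ_{46}. Then 13x_1 + 41 ≡ 13x_2 + 41 (mod 46), therefore 13(x_1 − x_2) ≡ 0 (mod 46).
Since gcd(13, 46) = 1, 13 is invertible modulo 46, so x_1 − x_2 ≡ 0 (mod 46), i.e. x_1 = x_2.
We now compute 13⁻¹ mod 46 explicitly. Euclid's algorithm: 46 = 3·13 + 7, 13 = 1·7 + 6, 7 = 1·6 + 1; back-substituting gives 1 = 39·13 − 11·46, so 13⁻¹ ≡ 39 (mod 46).
Then y ↦ 39(y − 41) is a two-sided inverse to g, so every y ∈ ℤ_{46} has a preimage.
Therefore g is bijective.
Since g is bijective, we find g⁻¹(33): we need 13x ≡ 33 − 41 ≡ 38 (mod 46). Using 13⁻¹ = 39: x ≡ 39·38 = 1482 = 32·46 + 10, so x = 10.
Check: g(10) = 13·10 + 41 = 171 = 3·46 + 33 ≡ 33 (mod 46).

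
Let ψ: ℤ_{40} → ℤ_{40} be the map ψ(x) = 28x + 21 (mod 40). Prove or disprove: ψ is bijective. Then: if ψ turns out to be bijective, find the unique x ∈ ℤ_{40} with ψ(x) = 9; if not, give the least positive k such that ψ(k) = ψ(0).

By definition, ψ is injective when ψ(a) = ψ(b) forces a = b.
We have gcd(28, 40) = 4 > 1. Taking a = 0 and b = 10: ψ(0) = 21 and ψ(10) = 28·10 + 21 = 301 ≡ 21 (mod 40).
So ψ(0) = ψ(10) while 0 ≠ 10, thus ψ is not injective, hence not bijective.
Since ψ is not bijective, we find the least positive k with ψ(k) = ψ(0): this means 28k ≡ 0 (mod 40), i.e. 40 ∣ 28k. Since gcd(28, 40) = 4, dividing through by 4 this holds exactly when 10 ∣ 7k, and as gcd(7, 10) = 1, exactly when 10 ∣ k.
The smallest positive such k is 10.

10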